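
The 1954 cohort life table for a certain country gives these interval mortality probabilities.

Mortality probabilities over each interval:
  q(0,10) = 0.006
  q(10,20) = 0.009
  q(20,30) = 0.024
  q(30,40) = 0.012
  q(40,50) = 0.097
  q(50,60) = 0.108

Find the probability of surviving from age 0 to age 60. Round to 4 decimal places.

0.7651

Survival from 0 to 60 is the product of surviving each interval: (1 − 0.006) × (1 − 0.009) × (1 − 0.024) × (1 − 0.012) × (1 − 0.097) × (1 − 0.108).
= 0.994 × 0.991 × 0.976 × 0.988 × 0.903 × 0.892 = 0.765102.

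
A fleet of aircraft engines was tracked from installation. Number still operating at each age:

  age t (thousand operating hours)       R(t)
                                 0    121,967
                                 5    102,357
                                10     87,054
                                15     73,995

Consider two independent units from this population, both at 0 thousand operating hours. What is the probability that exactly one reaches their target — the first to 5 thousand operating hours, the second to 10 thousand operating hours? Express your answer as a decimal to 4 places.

p₁ = R(5)/R(0) = 102,357/121,967 = 0.839219; p₂ = R(10)/R(0) = 87,054/121,967 = 0.713750.
P(exactly one) = p₁(1−p₂) + (1−p₁)p₂ = 0.240226 + 0.114757 = 0.354984.

0.3550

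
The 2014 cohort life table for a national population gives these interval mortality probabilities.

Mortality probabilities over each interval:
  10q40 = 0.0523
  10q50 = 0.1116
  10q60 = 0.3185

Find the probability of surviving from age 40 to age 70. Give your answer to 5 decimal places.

0.57378

30p40 = (1 − 0.0523) × (1 − 0.1116) × (1 − 0.3185).
= 0.9477 × 0.8884 × 0.6815 = 0.573780.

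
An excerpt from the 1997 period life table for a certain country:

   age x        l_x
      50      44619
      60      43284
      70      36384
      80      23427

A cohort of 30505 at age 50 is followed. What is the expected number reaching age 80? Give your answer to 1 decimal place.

16016.5

The relevant probability is 23427/44619 = 0.525045.
Expected number = 30505 × 0.525045 = 16016.5.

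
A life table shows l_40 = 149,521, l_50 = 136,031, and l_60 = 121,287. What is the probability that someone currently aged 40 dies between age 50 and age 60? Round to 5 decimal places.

We want 10|10q40 = (l_50 − l_60)/l_40.
This is the probability of reaching 50 but not 60, conditional on being alive at 40: (l_50 − l_60) / l_40.
= (136,031 − 121,287) / 149,521 = 14,744 / 149,521 = 0.098608.

0.09861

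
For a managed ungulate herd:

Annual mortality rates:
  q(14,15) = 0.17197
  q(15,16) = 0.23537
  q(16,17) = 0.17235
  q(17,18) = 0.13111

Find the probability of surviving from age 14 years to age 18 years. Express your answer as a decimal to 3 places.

Survival from 14 to 18 is the product of surviving each interval: (1 − 0.17197) × (1 − 0.23537) × (1 − 0.17235) × (1 − 0.13111).
= 0.82803 × 0.76463 × 0.82765 × 0.86889 = 0.455312.

0.455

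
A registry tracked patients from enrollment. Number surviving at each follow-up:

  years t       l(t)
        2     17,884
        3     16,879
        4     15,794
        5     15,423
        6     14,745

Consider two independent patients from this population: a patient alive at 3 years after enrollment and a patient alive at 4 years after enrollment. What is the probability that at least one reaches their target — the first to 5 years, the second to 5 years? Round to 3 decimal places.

p₁ = l(5)/l(3) = 15,423/16,879 = 0.913739; p₂ = l(5)/l(4) = 15,423/15,794 = 0.976510.
P(at least one) = 1 − (1−p₁)(1−p₂) = 1 − 0.086261 × 0.023490 = 0.997974.

0.998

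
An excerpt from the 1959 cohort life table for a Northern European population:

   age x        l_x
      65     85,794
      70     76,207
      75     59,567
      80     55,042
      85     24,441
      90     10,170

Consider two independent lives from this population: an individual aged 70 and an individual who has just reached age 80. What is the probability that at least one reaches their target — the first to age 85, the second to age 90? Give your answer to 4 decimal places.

0.4462

p₁ = l_85/l_70 = 24,441/76,207 = 0.320719; p₂ = l_90/l_80 = 10,170/55,042 = 0.184768.
P(at least one) = 1 − (1−p₁)(1−p₂) = 1 − 0.679281 × 0.815232 = 0.446228.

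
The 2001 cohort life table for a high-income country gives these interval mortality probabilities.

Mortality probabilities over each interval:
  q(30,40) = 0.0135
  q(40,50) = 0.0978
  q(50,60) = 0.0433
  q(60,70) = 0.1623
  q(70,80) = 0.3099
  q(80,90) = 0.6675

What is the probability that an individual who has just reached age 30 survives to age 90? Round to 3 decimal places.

Survival from 30 to 90 is the product of surviving each interval: (1 − 0.0135) × (1 − 0.0978) × (1 − 0.0433) × (1 − 0.1623) × (1 − 0.3099) × (1 − 0.6675).
= 0.9865 × 0.9022 × 0.9567 × 0.8377 × 0.6901 × 0.3325 = 0.163670.

0.164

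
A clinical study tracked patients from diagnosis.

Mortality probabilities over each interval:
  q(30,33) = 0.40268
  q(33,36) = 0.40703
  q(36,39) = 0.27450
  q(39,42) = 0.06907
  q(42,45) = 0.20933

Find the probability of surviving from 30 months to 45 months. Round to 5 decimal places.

0.18914

P(survive 30→45) = (1 − 0.40268) × (1 − 0.40703) × (1 − 0.27450) × (1 − 0.06907) × (1 − 0.20933).
= 0.59732 × 0.59297 × 0.72550 × 0.93093 × 0.79067 = 0.189143.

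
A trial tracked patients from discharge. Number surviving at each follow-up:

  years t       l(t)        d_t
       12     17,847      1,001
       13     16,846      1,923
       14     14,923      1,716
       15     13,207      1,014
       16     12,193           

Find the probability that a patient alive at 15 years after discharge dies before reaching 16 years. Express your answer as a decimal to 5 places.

P(die before 16 | alive at 15) = 1 − l(16)/l(15) = 1 − 12,193/13,207 = (1,014)/13,207 = 0.076777.

0.07678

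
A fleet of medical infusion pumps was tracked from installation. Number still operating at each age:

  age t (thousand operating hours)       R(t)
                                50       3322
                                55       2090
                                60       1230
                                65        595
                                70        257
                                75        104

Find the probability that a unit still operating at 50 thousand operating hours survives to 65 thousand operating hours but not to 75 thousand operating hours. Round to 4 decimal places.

0.1478

This is the probability of reaching 65 but not 75, conditional on being operational at 50: (R(65) − R(75)) / R(50).
= (595 − 104) / 3322 = 491 / 3322 = 0.147803.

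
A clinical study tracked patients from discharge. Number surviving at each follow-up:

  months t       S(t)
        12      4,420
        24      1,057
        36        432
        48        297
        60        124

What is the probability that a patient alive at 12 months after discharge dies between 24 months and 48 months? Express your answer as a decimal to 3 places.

0.172

This is the probability of reaching 24 but not 48, conditional on being alive at 12: (S(24) − S(48)) / S(12).
= (1,057 − 297) / 4,420 = 760 / 4,420 = 0.171946.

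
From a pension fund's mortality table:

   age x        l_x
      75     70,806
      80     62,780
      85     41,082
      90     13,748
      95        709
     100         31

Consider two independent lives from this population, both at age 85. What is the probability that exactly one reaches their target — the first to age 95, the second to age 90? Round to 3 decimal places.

0.340

p₁ = l_95/l_85 = 709/41,082 = 0.017258; p₂ = l_90/l_85 = 13,748/41,082 = 0.334648.
P(exactly one) = p₁(1−p₂) + (1−p₁)p₂ = 0.011483 + 0.328873 = 0.340355.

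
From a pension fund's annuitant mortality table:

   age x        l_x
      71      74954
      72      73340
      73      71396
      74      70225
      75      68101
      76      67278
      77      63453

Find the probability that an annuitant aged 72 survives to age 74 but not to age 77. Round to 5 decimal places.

We want 2|3q72 = (l_74 − l_77)/l_72.
This is the probability of reaching 74 but not 77, conditional on being alive at 72: (l_74 − l_77) / l_72.
= (70225 − 63453) / 73340 = 6772 / 73340 = 0.092337.

0.09234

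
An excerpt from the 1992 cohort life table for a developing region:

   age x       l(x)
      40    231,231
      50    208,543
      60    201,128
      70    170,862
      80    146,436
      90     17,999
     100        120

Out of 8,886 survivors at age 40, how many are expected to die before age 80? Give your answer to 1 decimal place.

The relevant probability is 1 − 146,436/231,231 = 0.366711.
Expected number = 8,886 × 0.366711 = 3258.6.

3258.6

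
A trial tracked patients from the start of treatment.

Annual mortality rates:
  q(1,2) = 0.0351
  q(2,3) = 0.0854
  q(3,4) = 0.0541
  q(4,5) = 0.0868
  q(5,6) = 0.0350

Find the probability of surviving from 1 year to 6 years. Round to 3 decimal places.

Survival from 1 to 6 is the product of surviving each interval: (1 − 0.0351) × (1 − 0.0854) × (1 − 0.0541) × (1 − 0.0868) × (1 − 0.0350).
= 0.9649 × 0.9146 × 0.9459 × 0.9132 × 0.9650 = 0.735617.

0.736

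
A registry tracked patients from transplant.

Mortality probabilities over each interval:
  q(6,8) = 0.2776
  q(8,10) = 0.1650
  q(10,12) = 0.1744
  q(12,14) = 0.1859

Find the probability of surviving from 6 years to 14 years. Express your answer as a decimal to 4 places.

Chaining the interval survival probabilities: (1 − 0.2776) × (1 − 0.1650) × (1 − 0.1744) × (1 − 0.1859).
= 0.7224 × 0.8350 × 0.8256 × 0.8141 = 0.405426.

0.4054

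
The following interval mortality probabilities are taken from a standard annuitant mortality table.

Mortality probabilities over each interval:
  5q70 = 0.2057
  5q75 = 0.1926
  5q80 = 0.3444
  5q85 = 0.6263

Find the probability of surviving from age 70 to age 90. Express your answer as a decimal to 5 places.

Survival from 70 to 90 is the product of surviving each interval: (1 − 0.2057) × (1 − 0.1926) × (1 − 0.3444) × (1 − 0.6263).
= 0.7943 × 0.8074 × 0.6556 × 0.3737 = 0.157121.

0.15712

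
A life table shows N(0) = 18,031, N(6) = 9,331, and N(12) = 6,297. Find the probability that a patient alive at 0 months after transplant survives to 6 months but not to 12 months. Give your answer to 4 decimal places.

This is the probability of reaching 6 but not 12, conditional on being alive at 0: (N(6) − N(12)) / N(0).
= (9,331 − 6,297) / 18,031 = 3,034 / 18,031 = 0.168266.

0.1683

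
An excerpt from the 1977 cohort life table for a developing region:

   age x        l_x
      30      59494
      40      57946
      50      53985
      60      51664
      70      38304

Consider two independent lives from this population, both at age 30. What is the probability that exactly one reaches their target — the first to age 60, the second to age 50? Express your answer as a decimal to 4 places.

p₁ = l_60/l_30 = 51664/59494 = 0.868390; p₂ = l_50/l_30 = 53985/59494 = 0.907402.
P(exactly one) = p₁(1−p₂) + (1−p₁)p₂ = 0.080411 + 0.119423 = 0.199834.

0.1998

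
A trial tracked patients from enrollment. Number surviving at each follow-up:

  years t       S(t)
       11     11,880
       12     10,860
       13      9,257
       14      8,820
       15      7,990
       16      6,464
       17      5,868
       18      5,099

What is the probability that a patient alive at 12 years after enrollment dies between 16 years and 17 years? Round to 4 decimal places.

0.0549

This is the probability of reaching 16 but not 17, conditional on being alive at 12: (S(16) − S(17)) / S(12).
= (6,464 − 5,868) / 10,860 = 596 / 10,860 = 0.054880.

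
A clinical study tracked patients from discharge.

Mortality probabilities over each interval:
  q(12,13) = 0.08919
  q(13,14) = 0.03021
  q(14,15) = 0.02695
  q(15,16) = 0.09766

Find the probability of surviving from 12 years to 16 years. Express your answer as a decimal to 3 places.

0.776

The overall survival probability is (1 − 0.08919) × (1 − 0.03021) × (1 − 0.02695) × (1 − 0.09766).
= 0.91081 × 0.96979 × 0.97305 × 0.90234 = 0.775552.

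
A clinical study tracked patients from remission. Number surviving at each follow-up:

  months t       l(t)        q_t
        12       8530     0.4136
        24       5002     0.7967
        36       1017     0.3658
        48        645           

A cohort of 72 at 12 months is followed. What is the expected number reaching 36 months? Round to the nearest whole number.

The relevant probability is 1017/8530 = 0.119226.
Expected number = 72 × 0.119226 = 9.

9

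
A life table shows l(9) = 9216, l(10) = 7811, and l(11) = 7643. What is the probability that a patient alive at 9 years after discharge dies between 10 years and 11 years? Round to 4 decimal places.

This is the probability of reaching 10 but not 11, conditional on being alive at 9: (l(10) − l(11)) / l(9).
= (7811 − 7643) / 9216 = 168 / 9216 = 0.018229.

0.0182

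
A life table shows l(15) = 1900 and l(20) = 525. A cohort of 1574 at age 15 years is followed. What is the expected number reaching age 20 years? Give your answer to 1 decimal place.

The relevant probability is 525/1900 = 0.276316.
Expected number = 1574 × 0.276316 = 434.9.

434.9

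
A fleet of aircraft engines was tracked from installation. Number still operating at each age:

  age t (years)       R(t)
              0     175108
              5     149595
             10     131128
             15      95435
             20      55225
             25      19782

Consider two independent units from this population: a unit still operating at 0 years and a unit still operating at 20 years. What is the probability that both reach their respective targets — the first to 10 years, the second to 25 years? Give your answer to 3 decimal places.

p₁ = R(10)/R(0) = 131128/175108 = 0.748841; p₂ = R(25)/R(20) = 19782/55225 = 0.358207.
P(both) = p₁ × p₂ = 0.748841 × 0.358207 = 0.268240.

0.268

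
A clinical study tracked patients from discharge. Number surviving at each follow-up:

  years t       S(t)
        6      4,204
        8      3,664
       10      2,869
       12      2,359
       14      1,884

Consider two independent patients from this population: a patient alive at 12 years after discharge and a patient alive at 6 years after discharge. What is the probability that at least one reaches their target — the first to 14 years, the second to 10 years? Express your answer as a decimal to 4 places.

0.9361

p₁ = S(14)/S(12) = 1,884/2,359 = 0.798643; p₂ = S(10)/S(6) = 2,869/4,204 = 0.682445.
P(at least one) = 1 − (1−p₁)(1−p₂) = 1 − 0.201357 × 0.317555 = 0.936058.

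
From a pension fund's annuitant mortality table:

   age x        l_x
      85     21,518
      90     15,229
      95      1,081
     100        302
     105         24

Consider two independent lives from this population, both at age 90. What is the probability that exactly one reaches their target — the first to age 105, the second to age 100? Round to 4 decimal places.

0.0213

p₁ = l_105/l_90 = 24/15,229 = 0.001576; p₂ = l_100/l_90 = 302/15,229 = 0.019831.
P(exactly one) = p₁(1−p₂) + (1−p₁)p₂ = 0.001545 + 0.019800 = 0.021344.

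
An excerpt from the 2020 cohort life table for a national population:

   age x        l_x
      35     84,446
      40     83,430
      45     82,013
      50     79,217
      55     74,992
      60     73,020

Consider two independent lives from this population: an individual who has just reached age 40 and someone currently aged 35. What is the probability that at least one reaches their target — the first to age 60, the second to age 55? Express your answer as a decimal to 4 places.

0.9860

p₁ = l_60/l_40 = 73,020/83,430 = 0.875225; p₂ = l_55/l_35 = 74,992/84,446 = 0.888047.
P(at least one) = 1 − (1−p₁)(1−p₂) = 1 − 0.124775 × 0.111953 = 0.986031.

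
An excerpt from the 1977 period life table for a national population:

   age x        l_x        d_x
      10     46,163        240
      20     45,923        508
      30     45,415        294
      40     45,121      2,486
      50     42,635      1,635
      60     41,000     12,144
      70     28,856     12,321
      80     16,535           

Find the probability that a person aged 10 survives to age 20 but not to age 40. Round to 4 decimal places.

0.0174

This is the probability of reaching 20 but not 40, conditional on being alive at 10: (l_20 − l_40) / l_10.
= (45,923 − 45,121) / 46,163 = 802 / 46,163 = 0.017373.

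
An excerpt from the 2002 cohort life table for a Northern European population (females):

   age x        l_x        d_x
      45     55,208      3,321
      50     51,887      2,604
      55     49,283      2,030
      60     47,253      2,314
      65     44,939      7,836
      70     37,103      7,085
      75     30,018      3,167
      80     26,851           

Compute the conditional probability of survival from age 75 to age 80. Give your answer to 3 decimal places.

The conditional survival probability is l_80/l_75 = 26,851/30,018 = 0.894497.

0.894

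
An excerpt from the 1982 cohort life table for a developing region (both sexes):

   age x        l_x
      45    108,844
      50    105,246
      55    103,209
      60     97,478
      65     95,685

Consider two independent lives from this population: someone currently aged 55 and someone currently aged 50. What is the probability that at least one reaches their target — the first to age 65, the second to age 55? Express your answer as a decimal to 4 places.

0.9986

p₁ = l_65/l_55 = 95,685/103,209 = 0.927099; p₂ = l_55/l_50 = 103,209/105,246 = 0.980645.
P(at least one) = 1 − (1−p₁)(1−p₂) = 1 − 0.072901 × 0.019355 = 0.998589.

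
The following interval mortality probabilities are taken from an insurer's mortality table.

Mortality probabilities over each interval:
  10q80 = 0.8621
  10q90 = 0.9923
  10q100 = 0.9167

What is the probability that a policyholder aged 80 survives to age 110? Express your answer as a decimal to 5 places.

0.00009

Survival from 80 to 110 is the product of surviving each interval: (1 − 0.8621) × (1 − 0.9923) × (1 − 0.9167).
= 0.1379 × 0.0077 × 0.0833 = 0.000088.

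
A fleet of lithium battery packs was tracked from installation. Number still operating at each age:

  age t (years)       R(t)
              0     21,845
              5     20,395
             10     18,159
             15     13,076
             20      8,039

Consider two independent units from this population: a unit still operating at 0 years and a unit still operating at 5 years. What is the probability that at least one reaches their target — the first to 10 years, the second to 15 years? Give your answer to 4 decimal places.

0.9394

p₁ = R(10)/R(0) = 18,159/21,845 = 0.831266; p₂ = R(15)/R(5) = 13,076/20,395 = 0.641138.
P(at least one) = 1 − (1−p₁)(1−p₂) = 1 − 0.168734 × 0.358862 = 0.939448.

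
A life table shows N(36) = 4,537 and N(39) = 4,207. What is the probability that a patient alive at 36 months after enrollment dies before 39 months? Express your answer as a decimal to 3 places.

P(die before 39 | alive at 36) = 1 − N(39)/N(36) = 1 − 4,207/4,537 = (330)/4,537 = 0.072735.

0.073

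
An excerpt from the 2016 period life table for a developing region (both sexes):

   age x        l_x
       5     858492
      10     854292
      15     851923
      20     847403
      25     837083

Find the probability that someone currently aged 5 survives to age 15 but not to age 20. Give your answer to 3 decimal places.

This is the probability of reaching 15 but not 20, conditional on being alive at 5: (l_15 − l_20) / l_5.
= (851923 − 847403) / 858492 = 4520 / 858492 = 0.005265.

0.005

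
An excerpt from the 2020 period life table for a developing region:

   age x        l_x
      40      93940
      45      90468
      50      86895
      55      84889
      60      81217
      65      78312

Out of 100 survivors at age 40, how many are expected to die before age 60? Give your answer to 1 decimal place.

13.5

The relevant probability is 1 − 81217/93940 = 0.135438.
Expected number = 100 × 0.135438 = 13.5.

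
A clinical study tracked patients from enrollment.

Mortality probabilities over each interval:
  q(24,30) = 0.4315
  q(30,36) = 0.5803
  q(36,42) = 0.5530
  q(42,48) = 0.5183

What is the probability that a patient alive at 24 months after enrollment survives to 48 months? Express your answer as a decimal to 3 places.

P(survive 24→48) = (1 − 0.4315) × (1 − 0.5803) × (1 − 0.5530) × (1 − 0.5183).
= 0.5685 × 0.4197 × 0.4470 × 0.4817 = 0.051375.

0.051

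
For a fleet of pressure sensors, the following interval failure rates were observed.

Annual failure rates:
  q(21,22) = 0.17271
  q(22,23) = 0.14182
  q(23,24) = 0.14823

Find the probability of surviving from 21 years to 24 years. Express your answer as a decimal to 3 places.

0.605

Survival from 21 to 24 is the product of surviving each interval: (1 − 0.17271) × (1 − 0.14182) × (1 − 0.14823).
= 0.82729 × 0.85818 × 0.85177 = 0.604726.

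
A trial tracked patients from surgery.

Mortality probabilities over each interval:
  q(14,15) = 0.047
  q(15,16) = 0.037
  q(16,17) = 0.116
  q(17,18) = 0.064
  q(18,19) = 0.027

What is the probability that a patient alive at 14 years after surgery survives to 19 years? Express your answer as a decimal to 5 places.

Survival from 14 to 19 is the product of surviving each interval: (1 − 0.047) × (1 − 0.037) × (1 − 0.116) × (1 − 0.064) × (1 − 0.027).
= 0.953 × 0.963 × 0.884 × 0.936 × 0.973 = 0.738857.

0.73886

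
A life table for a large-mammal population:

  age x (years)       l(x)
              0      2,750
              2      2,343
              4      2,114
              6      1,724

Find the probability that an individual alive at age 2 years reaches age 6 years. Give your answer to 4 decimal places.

0.7358

The conditional survival probability is l(6)/l(2) = 1,724/2,343 = 0.735809.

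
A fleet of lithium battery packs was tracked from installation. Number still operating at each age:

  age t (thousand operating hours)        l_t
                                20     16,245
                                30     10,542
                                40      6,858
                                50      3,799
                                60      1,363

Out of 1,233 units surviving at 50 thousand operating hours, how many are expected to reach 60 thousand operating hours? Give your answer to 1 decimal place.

The relevant probability is 1,363/3,799 = 0.358779.
Expected number = 1,233 × 0.358779 = 442.4.

442.4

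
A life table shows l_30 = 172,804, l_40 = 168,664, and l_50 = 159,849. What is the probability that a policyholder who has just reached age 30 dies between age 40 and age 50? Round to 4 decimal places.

0.0510

We want 10|10q30 = (l_40 − l_50)/l_30.
This is the probability of reaching 40 but not 50, conditional on being alive at 30: (l_40 − l_50) / l_30.
= (168,664 − 159,849) / 172,804 = 8,815 / 172,804 = 0.051012.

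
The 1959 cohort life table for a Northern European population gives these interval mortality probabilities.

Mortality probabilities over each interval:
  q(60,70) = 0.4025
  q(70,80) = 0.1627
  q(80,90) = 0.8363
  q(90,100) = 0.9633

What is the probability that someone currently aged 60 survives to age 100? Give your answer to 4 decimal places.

P(survive 60→100) = (1 − 0.4025) × (1 − 0.1627) × (1 − 0.8363) × (1 − 0.9633).
= 0.5975 × 0.8373 × 0.1637 × 0.0367 = 0.003006.

0.0030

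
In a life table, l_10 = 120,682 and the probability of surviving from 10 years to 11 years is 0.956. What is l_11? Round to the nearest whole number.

115372

l_11 = l_10 × p = 120,682 × 0.956 = 115372.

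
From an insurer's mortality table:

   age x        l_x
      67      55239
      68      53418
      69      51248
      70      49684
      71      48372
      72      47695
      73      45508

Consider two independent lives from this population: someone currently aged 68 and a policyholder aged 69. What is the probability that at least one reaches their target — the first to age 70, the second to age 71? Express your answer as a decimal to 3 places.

p₁ = l_70/l_68 = 49684/53418 = 0.930098; p₂ = l_71/l_69 = 48372/51248 = 0.943881.
P(at least one) = 1 − (1−p₁)(1−p₂) = 1 − 0.069902 × 0.056119 = 0.996077.

0.996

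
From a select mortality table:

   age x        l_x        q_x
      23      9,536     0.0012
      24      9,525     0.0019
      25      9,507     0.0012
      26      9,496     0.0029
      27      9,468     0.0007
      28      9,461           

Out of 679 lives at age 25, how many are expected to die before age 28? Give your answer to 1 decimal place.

3.3

The relevant probability is 1 − 9,461/9,507 = 0.004839.
Expected number = 679 × 0.004839 = 3.3.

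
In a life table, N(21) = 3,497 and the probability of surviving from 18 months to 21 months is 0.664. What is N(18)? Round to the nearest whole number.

N(18) = N(21) / p = 3,497 / 0.664 = 5267.

5267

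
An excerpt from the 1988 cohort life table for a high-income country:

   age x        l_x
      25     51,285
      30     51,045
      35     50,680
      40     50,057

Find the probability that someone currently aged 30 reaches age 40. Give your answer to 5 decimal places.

The conditional survival probability is l_40/l_30 = 50,057/51,045 = 0.980645.

0.98064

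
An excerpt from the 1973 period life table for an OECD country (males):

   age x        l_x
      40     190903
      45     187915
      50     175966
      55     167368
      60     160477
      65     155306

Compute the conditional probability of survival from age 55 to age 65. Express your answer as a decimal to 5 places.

The conditional survival probability is l_65/l_55 = 155306/167368 = 0.927931.

0.92793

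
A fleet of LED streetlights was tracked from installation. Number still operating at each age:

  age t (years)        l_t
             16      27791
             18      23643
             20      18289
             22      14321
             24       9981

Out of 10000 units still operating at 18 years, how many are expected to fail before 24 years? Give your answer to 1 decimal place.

The relevant probability is 1 − 9981/23643 = 0.577845.
Expected number = 10000 × 0.577845 = 5778.5.

5778.5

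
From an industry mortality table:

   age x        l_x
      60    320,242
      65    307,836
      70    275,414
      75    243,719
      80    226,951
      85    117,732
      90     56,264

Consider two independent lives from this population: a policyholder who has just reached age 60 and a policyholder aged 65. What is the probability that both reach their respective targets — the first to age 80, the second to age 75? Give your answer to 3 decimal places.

0.561

p₁ = l_80/l_60 = 226,951/320,242 = 0.708686; p₂ = l_75/l_65 = 243,719/307,836 = 0.791717.
P(both) = p₁ × p₂ = 0.708686 × 0.791717 = 0.561079.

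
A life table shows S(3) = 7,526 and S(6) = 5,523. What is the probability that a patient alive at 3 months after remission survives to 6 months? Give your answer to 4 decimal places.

0.7339

The conditional survival probability is S(6)/S(3) = 5,523/7,526 = 0.733856.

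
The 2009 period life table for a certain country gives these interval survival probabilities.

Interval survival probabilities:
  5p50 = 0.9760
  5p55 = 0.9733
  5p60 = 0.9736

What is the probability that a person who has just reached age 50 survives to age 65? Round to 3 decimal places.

0.925

15p50 = 0.9760 × 0.9733 × 0.9736.
= 0.924862.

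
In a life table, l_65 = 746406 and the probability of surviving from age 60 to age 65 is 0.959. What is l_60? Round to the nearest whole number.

778317

l_60 = l_65 / p = 746406 / 0.959 = 778317.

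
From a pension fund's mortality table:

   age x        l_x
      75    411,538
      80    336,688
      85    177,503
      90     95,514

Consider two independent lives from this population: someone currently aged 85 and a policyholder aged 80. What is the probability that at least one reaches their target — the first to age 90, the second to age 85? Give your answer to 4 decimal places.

p₁ = l_90/l_85 = 95,514/177,503 = 0.538098; p₂ = l_85/l_80 = 177,503/336,688 = 0.527203.
P(at least one) = 1 − (1−p₁)(1−p₂) = 1 − 0.461902 × 0.472797 = 0.781614.

0.7816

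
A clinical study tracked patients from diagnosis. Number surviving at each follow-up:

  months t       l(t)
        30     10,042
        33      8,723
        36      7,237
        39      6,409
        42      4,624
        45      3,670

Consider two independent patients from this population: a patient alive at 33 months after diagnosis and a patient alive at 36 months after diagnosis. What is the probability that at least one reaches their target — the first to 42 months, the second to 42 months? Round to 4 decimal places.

p₁ = l(42)/l(33) = 4,624/8,723 = 0.530093; p₂ = l(42)/l(36) = 4,624/7,237 = 0.638939.
P(at least one) = 1 − (1−p₁)(1−p₂) = 1 − 0.469907 × 0.361061 = 0.830335.

0.8303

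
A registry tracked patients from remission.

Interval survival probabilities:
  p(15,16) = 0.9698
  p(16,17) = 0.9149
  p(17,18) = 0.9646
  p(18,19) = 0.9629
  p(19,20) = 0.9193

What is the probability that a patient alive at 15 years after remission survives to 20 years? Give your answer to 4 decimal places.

0.7576

P(survive 15→20) = 0.9698 × 0.9149 × 0.9646 × 0.9629 × 0.9193.
= 0.757603.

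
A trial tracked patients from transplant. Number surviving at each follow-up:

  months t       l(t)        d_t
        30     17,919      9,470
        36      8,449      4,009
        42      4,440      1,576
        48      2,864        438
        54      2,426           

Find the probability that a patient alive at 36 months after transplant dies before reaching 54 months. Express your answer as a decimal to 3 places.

0.713

P(die before 54 | alive at 36) = 1 − l(54)/l(36) = 1 − 2,426/8,449 = (6,023)/8,449 = 0.712865.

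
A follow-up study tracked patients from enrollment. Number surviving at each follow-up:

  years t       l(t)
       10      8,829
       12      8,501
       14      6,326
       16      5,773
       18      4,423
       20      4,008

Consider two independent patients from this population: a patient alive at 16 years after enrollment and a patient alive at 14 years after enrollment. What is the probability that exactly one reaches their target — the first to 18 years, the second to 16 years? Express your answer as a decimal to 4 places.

0.2804

p₁ = l(18)/l(16) = 4,423/5,773 = 0.766153; p₂ = l(16)/l(14) = 5,773/6,326 = 0.912583.
P(exactly one) = p₁(1−p₂) + (1−p₁)p₂ = 0.066975 + 0.213405 = 0.280380.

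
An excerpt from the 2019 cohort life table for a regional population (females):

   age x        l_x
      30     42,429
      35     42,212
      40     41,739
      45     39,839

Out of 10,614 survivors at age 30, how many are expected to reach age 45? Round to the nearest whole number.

9966

The relevant probability is 39,839/42,429 = 0.938957.
Expected number = 10,614 × 0.938957 = 9966.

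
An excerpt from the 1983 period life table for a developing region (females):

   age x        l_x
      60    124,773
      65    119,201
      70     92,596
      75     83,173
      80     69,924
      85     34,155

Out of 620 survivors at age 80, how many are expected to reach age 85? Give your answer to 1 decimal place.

302.8

The relevant probability is 34,155/69,924 = 0.488459.
Expected number = 620 × 0.488459 = 302.8.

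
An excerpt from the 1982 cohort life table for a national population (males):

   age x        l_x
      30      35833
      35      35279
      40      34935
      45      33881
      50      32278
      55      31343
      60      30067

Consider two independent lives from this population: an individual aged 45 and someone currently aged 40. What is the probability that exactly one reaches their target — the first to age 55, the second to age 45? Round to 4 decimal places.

0.1006

p₁ = l_55/l_45 = 31343/33881 = 0.925091; p₂ = l_45/l_40 = 33881/34935 = 0.969830.
P(exactly one) = p₁(1−p₂) + (1−p₁)p₂ = 0.027910 + 0.072649 = 0.100559.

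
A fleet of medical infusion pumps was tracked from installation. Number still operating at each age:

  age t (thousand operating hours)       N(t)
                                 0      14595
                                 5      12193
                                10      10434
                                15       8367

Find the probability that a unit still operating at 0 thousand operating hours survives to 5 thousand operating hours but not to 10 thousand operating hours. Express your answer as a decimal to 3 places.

This is the probability of reaching 5 but not 10, conditional on being operational at 0: (N(5) − N(10)) / N(0).
= (12193 − 10434) / 14595 = 1759 / 14595 = 0.120521.

0.121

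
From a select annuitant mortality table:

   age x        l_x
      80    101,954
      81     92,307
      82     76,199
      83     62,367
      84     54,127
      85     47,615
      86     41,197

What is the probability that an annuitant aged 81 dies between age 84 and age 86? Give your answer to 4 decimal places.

This is the probability of reaching 84 but not 86, conditional on being alive at 81: (l_84 − l_86) / l_81.
= (54,127 − 41,197) / 92,307 = 12,930 / 92,307 = 0.140076.

0.1401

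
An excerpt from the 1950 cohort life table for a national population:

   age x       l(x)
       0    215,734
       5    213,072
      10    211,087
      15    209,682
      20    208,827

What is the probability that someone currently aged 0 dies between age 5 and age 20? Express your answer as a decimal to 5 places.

0.01968

This is the probability of reaching 5 but not 20, conditional on being alive at 0: (l(5) − l(20)) / l(0).
= (213,072 − 208,827) / 215,734 = 4,245 / 215,734 = 0.019677.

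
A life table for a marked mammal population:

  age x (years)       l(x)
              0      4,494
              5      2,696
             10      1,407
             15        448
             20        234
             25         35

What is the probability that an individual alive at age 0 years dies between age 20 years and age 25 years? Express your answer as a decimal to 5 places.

This is the probability of reaching 20 but not 25, conditional on being alive at 0: (l(20) − l(25)) / l(0).
= (234 − 35) / 4,494 = 199 / 4,494 = 0.044281.

0.04428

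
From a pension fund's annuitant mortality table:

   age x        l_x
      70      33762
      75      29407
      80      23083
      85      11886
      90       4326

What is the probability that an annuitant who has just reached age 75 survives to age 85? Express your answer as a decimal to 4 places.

0.4042

The conditional survival probability is l_85/l_75 = 11886/29407 = 0.404189.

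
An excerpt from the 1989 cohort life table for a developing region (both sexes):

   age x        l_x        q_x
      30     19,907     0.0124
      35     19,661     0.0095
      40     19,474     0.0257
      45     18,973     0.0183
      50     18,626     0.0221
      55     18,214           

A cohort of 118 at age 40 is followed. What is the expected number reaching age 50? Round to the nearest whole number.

113

The relevant probability is 18,626/19,474 = 0.956455.
Expected number = 118 × 0.956455 = 113.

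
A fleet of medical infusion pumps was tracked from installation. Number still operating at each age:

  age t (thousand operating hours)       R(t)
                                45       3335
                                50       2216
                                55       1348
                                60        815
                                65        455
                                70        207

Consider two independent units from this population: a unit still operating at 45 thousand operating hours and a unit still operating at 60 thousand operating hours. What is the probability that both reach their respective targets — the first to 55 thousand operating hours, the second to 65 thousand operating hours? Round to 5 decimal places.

0.22566

p₁ = R(55)/R(45) = 1348/3335 = 0.404198; p₂ = R(65)/R(60) = 455/815 = 0.558282.
P(both) = p₁ × p₂ = 0.404198 × 0.558282 = 0.225656.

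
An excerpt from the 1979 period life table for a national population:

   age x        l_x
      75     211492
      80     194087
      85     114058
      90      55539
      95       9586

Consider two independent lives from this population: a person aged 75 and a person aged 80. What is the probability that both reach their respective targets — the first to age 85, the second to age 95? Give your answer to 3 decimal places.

p₁ = l_85/l_75 = 114058/211492 = 0.539302; p₂ = l_95/l_80 = 9586/194087 = 0.049390.
P(both) = p₁ × p₂ = 0.539302 × 0.049390 = 0.026636.

0.027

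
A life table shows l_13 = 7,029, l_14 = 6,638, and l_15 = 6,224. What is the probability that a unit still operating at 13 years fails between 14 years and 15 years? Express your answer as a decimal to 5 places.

This is the probability of reaching 14 but not 15, conditional on being operational at 13: (l_14 − l_15) / l_13.
= (6,638 − 6,224) / 7,029 = 414 / 7,029 = 0.058899.

0.05890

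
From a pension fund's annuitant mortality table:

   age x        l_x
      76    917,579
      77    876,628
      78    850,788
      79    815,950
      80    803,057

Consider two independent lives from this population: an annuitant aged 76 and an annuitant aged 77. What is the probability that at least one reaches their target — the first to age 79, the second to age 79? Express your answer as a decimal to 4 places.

0.9923

p₁ = l_79/l_76 = 815,950/917,579 = 0.889242; p₂ = l_79/l_77 = 815,950/876,628 = 0.930782.
P(at least one) = 1 − (1−p₁)(1−p₂) = 1 − 0.110758 × 0.069218 = 0.992334.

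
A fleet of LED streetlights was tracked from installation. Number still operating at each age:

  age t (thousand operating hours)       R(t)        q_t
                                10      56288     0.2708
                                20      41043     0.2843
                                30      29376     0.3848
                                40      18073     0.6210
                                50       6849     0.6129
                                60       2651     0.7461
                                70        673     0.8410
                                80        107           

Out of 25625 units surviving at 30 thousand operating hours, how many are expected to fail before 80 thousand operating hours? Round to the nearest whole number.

25532

The relevant probability is 1 − 107/29376 = 0.996358.
Expected number = 25625 × 0.996358 = 25532.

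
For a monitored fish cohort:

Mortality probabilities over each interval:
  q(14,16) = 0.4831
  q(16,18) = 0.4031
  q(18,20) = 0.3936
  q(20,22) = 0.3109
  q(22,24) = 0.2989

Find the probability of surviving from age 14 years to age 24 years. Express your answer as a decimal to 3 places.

0.090

The overall survival probability is (1 − 0.4831) × (1 − 0.4031) × (1 − 0.3936) × (1 − 0.3109) × (1 − 0.2989).
= 0.5169 × 0.5969 × 0.6064 × 0.6891 × 0.7011 = 0.090392.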